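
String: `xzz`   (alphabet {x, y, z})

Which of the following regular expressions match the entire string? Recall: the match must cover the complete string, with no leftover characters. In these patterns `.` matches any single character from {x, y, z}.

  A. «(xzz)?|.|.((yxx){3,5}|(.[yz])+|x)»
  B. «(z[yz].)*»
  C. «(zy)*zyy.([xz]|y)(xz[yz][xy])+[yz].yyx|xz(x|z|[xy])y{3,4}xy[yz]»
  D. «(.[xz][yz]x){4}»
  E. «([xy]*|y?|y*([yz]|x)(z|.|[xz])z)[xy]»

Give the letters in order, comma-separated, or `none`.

A

A → match
B → no match
C → no match
D → no match — must end with `x`
E → no match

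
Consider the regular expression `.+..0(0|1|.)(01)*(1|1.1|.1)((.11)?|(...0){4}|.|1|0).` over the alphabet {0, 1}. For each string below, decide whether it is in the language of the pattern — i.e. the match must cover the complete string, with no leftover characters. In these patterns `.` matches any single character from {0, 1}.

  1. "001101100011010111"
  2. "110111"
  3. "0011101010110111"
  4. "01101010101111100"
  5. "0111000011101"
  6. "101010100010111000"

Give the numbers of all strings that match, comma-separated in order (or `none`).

1 → match
2 → no match
3 → match
4 → no match
5 → match
6 → no match

1, 3, 5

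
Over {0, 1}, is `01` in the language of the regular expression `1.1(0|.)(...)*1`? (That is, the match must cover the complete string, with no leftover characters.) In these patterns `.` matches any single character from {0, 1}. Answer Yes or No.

No

Every match must start with `1`, but `01` does not.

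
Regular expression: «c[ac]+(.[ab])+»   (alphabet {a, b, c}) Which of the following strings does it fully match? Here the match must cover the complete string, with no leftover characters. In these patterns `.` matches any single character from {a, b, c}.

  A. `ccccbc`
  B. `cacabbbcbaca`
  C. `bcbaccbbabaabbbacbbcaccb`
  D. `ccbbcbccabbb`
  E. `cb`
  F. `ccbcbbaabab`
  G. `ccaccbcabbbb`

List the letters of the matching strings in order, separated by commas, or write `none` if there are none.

A. `ccccbc` → no match
B. `cacabbbcbaca` → no match
C → no match — must start with `c`
D. `ccbbcbccabbb` → no match
E. `cb` → no match
F. `ccbcbbaabab` → no match
G. `ccaccbcabbbb` → match

G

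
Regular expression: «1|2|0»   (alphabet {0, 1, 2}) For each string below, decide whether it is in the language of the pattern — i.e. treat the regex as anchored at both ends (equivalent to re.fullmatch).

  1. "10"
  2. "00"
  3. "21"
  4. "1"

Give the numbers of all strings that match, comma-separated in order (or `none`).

1 → no match
2 → no match
3 → no match
4 → match

4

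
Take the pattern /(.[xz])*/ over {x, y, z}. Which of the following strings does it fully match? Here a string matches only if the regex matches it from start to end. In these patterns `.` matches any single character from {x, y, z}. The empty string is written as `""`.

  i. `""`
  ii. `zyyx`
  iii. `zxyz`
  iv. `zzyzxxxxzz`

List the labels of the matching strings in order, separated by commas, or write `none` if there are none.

i, iii, iv

i → match
ii → no match
iii → match
iv → match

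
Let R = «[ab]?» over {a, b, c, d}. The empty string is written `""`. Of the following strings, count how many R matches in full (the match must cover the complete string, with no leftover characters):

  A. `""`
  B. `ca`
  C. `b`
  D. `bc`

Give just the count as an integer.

A. `""` → match
B. `ca` → no match
C. `b` → match
D. `bc` → no match
Total matched: 2

2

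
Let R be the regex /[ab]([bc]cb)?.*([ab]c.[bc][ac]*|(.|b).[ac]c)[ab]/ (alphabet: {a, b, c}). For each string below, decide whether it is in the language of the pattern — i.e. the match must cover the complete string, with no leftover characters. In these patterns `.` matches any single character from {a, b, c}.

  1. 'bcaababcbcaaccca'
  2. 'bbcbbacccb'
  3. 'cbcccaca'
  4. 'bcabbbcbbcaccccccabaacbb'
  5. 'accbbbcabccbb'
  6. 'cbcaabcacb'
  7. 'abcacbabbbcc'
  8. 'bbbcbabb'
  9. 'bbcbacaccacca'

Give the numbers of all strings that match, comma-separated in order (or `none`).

1, 2, 5, 9

1 → match
2 → match
3 → no match
4 → no match
5 → match
6 → no match
7 → no match
8 → no match
9 → match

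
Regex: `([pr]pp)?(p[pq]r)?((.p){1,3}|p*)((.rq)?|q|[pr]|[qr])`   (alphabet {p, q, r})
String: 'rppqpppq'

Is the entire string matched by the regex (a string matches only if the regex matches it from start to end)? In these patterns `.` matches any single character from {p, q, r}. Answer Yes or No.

Yes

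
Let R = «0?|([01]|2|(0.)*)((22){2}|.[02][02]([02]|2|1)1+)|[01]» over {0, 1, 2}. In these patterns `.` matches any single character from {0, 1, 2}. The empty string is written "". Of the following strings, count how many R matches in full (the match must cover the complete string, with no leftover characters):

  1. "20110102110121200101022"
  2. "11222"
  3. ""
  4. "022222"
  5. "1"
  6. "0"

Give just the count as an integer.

1 → no match
2. "11222" → no match
3. "" → match
4. "022222" → match
5. "1" → match
6. "0" → match
Total matched: 4

4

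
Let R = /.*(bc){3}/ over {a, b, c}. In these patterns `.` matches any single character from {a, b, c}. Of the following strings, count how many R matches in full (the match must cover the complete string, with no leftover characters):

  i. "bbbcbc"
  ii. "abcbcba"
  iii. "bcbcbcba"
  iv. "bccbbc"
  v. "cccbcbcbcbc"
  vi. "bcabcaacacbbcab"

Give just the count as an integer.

1

i → no match
ii → no match — must end with "bc"
iii → no match — must end with "bc"
iv → no match
v → match
vi → no match — must end with "bc"
Total matched: 1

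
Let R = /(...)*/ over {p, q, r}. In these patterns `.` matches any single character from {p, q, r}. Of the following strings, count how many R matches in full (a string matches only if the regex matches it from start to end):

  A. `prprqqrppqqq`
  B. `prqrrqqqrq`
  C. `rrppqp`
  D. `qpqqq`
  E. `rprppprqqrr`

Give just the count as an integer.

A → match
B → no match
C → match
D → no match
E → no match
Total matched: 2

2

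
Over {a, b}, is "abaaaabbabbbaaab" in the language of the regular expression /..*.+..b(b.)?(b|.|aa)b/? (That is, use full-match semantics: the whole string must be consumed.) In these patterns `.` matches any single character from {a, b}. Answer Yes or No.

Yes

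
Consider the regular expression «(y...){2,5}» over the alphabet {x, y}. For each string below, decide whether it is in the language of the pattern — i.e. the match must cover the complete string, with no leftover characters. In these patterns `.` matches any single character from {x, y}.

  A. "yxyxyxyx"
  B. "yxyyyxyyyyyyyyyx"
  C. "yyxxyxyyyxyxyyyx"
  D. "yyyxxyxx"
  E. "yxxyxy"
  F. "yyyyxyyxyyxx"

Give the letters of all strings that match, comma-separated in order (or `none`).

A, B, C

A → match
B → match
C → match
D → no match
E → no match
F → no match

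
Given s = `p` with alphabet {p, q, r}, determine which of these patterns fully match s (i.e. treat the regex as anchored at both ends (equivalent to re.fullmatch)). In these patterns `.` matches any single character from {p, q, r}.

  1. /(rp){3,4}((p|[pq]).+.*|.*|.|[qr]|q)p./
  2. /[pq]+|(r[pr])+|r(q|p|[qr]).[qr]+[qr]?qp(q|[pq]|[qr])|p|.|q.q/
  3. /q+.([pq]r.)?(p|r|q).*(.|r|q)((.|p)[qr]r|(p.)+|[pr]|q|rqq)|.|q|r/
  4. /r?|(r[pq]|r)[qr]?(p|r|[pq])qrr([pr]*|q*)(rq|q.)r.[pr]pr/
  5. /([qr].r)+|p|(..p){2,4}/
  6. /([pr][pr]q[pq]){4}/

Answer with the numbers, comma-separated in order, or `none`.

1 → no match — must start with `rp`
2 → match
3 → match
4 → no match
5 → match
6 → no match

2, 3, 5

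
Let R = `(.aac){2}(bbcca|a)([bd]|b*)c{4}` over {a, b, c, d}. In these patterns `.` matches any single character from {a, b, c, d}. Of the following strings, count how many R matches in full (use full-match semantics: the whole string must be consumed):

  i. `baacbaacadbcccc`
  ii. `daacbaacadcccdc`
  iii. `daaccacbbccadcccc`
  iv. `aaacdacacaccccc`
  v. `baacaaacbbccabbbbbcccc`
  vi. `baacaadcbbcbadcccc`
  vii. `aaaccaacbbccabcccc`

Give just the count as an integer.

2

i → no match
ii → no match
iii → no match
iv → no match
v → match
vi → no match
vii → match
Total matched: 2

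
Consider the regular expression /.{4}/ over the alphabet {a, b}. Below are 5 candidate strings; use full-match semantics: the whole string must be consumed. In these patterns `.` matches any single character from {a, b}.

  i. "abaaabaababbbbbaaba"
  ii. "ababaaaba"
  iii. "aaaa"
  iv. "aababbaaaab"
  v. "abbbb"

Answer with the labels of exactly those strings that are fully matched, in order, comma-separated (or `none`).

iii

i → no match
ii. "ababaaaba" → no match
iii. "aaaa" → match
iv. "aababbaaaab" → no match
v. "abbbb" → no match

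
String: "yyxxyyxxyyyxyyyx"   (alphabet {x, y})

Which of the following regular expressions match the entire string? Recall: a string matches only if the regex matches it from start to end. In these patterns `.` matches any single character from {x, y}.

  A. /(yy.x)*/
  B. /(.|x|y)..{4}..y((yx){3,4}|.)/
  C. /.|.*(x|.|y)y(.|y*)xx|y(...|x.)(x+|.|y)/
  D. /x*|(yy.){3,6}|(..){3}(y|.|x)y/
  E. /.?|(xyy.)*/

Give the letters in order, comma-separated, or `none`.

A → match
B → no match
C → no match
D → no match
E → no match

A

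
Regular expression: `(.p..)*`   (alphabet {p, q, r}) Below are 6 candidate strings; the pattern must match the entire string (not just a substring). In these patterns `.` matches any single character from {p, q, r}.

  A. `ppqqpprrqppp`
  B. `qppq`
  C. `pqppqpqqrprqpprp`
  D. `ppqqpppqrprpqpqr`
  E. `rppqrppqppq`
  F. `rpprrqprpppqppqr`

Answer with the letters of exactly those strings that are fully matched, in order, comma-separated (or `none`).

A, B, D

A → match
B → match
C → no match
D → match
E → no match
F → no match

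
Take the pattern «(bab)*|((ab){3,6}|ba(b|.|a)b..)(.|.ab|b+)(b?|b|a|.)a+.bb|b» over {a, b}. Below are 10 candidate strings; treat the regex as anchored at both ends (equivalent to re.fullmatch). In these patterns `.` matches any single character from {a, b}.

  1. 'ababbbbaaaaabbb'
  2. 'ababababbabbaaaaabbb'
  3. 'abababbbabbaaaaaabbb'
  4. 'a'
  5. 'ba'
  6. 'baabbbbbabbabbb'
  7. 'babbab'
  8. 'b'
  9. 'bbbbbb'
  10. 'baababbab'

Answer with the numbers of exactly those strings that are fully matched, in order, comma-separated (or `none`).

1 → no match
2 → match
3 → no match
4 → no match
5 → no match
6 → no match
7 → match
8 → match
9 → no match
10 → no match

2, 7, 8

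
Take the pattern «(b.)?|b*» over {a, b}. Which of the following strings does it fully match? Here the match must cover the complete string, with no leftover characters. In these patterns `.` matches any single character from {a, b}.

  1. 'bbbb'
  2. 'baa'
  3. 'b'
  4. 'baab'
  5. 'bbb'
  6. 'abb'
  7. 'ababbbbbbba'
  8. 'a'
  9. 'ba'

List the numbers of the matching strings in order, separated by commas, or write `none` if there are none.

1, 3, 5, 9

1 → match
2 → no match
3 → match
4 → no match
5 → match
6 → no match
7 → no match
8 → no match
9 → match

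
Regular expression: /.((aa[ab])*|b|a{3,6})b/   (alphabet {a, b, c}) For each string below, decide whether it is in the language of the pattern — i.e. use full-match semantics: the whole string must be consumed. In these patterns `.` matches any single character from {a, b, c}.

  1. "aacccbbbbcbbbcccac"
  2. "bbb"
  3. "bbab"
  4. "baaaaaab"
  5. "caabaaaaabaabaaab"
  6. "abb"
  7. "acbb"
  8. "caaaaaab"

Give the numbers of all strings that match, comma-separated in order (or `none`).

2, 4, 5, 6, 8

1 → no match — must end with "b"
2 → match
3 → no match
4 → match
5 → match
6 → match
7 → no match
8 → match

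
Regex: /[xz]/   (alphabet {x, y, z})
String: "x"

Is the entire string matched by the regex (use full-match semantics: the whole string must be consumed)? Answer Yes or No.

Yes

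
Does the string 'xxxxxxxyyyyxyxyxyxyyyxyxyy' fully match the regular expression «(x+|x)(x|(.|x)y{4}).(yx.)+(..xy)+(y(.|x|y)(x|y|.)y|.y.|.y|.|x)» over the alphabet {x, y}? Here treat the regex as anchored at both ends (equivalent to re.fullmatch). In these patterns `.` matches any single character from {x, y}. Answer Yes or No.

Yes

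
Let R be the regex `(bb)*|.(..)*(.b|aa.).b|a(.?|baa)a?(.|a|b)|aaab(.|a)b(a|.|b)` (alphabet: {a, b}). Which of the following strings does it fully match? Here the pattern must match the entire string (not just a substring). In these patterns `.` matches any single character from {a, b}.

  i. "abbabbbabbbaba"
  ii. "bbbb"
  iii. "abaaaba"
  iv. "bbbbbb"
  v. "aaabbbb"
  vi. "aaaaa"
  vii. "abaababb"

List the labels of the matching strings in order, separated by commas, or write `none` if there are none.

ii, iv, v

i → no match
ii → match
iii → no match
iv → match
v → match
vi → no match
vii → no match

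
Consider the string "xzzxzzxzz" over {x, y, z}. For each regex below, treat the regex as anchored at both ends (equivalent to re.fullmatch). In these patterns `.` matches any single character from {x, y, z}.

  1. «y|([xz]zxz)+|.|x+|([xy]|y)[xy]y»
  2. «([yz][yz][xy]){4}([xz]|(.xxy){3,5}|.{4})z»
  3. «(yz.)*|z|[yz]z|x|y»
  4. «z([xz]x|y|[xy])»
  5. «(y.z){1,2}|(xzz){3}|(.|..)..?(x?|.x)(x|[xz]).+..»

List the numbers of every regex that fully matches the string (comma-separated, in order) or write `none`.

5

1 → no match
2 → no match
3 → no match
4 → no match — must start with "z"
5 → match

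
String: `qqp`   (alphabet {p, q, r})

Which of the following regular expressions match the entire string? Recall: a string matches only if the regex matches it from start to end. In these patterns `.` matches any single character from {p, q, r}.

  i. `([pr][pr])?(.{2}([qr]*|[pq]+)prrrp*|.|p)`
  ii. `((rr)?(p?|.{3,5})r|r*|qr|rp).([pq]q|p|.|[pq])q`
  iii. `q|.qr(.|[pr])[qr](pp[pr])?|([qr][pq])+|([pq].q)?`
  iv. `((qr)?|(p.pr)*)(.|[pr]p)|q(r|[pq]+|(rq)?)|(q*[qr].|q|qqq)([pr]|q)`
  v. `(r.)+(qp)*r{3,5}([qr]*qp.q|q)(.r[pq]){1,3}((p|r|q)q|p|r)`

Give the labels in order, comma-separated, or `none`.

i → no match
ii → no match — must end with `q`
iii → no match
iv → match
v → no match — must start with `r`

iv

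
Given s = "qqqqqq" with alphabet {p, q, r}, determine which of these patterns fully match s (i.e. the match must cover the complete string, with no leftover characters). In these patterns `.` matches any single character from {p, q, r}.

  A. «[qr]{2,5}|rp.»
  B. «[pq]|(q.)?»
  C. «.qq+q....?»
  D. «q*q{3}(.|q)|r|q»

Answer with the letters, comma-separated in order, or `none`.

D

A → no match
B → no match
C → no match
D → match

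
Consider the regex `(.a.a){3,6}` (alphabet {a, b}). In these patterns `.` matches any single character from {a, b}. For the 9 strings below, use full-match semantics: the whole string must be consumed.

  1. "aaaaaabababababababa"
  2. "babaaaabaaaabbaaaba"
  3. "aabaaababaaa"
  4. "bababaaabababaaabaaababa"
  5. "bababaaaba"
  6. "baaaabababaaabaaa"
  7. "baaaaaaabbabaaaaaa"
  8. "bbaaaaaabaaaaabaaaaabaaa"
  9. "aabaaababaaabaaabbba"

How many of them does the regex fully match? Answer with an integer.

3

1 → match
2 → no match
3. "aabaaababaaa" → match
4 → match
5. "bababaaaba" → no match
6 → no match
7 → no match
8 → no match
9 → no match
Total matched: 3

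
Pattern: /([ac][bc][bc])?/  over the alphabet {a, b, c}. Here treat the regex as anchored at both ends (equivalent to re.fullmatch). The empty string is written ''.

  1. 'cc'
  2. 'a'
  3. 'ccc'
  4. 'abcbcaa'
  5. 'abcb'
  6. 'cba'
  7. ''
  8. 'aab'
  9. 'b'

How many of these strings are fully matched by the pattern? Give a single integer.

1 → no match
2 → no match
3 → match
4 → no match
5 → no match
6 → no match
7 → match
8 → no match
9 → no match
Total matched: 2

2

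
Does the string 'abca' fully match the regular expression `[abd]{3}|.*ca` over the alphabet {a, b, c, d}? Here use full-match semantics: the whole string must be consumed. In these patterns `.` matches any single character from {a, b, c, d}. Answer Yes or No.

Yes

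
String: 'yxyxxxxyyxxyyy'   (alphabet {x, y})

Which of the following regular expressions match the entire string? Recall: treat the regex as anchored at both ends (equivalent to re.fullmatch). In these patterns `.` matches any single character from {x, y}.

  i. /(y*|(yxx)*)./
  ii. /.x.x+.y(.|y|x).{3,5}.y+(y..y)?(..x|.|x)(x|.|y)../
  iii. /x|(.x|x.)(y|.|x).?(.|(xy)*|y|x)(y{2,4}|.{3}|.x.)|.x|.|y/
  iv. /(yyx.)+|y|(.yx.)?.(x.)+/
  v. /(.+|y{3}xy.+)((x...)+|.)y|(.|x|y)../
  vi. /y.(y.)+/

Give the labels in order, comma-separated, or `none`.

i → no match
ii → no match
iii → no match
iv → no match
v → match
vi → no match

v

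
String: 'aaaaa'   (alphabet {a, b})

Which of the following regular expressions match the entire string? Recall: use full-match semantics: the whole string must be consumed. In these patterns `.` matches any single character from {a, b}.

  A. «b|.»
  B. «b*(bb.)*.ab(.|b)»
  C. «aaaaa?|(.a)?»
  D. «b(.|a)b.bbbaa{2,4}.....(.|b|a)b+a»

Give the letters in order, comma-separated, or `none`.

A → no match
B → no match
C → match
D → no match — must start with 'b'

C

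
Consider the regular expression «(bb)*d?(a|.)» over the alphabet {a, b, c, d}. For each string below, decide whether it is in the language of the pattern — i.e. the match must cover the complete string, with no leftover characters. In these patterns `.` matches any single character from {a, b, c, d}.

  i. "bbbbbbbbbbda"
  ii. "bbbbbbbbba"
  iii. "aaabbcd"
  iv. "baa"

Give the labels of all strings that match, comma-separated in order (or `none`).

i → match
ii → no match
iii → no match
iv → no match

i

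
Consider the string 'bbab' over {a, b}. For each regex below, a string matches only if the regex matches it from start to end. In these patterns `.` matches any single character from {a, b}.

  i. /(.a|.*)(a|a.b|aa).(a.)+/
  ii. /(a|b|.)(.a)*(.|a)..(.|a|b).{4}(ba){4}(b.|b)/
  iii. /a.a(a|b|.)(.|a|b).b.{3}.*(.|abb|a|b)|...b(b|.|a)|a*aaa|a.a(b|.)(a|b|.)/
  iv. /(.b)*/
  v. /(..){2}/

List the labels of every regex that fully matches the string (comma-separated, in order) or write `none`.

i → no match
ii → no match
iii → no match
iv → match
v → match

iv, v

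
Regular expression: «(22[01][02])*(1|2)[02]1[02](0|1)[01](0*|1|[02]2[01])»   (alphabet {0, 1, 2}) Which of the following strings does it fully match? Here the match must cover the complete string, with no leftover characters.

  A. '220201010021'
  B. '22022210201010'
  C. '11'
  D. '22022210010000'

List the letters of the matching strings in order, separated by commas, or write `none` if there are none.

A → no match
B → match
C → no match
D → match

B, D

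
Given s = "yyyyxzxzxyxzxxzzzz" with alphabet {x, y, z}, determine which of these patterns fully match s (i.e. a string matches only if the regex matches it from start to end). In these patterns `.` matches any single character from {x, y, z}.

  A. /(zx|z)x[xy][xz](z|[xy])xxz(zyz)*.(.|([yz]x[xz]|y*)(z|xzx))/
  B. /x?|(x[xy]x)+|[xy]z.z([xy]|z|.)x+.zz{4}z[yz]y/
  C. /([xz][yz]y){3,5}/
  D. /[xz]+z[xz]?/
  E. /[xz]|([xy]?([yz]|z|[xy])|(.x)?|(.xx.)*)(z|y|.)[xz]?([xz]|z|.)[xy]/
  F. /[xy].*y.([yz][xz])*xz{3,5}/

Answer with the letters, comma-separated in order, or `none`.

F

A → no match
B → no match
C → no match — must end with "y"
D → no match
E → no match
F → match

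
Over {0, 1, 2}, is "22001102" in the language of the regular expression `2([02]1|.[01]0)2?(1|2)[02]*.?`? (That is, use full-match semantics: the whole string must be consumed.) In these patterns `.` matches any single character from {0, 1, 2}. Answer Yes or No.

No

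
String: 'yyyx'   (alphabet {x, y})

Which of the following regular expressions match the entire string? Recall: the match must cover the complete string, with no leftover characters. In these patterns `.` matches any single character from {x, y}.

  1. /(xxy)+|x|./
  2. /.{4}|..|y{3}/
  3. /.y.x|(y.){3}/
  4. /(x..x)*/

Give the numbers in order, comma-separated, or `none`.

2, 3

1 → no match
2 → match
3 → match
4 → no match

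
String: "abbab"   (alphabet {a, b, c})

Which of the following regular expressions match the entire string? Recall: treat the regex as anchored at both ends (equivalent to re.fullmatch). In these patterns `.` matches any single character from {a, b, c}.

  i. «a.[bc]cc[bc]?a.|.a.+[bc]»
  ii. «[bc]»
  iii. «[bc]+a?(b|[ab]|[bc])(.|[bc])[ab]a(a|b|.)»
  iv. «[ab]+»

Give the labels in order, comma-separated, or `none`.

i → no match
ii → no match
iii → no match
iv → match

iv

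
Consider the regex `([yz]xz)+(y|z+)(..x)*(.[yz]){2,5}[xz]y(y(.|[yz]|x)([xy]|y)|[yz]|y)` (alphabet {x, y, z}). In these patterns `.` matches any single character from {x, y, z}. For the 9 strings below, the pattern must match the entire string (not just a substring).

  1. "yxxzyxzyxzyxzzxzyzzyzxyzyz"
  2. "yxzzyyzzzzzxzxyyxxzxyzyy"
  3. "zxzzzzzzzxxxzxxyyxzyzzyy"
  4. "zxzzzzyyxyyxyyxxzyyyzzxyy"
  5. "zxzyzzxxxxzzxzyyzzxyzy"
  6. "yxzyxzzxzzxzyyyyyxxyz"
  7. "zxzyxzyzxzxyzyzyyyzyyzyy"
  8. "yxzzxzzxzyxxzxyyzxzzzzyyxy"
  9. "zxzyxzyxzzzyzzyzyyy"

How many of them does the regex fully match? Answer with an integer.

1

1 → no match
2 → no match
3 → match
4 → no match
5 → no match
6 → no match
7 → no match
8 → no match
9 → no match
Total matched: 1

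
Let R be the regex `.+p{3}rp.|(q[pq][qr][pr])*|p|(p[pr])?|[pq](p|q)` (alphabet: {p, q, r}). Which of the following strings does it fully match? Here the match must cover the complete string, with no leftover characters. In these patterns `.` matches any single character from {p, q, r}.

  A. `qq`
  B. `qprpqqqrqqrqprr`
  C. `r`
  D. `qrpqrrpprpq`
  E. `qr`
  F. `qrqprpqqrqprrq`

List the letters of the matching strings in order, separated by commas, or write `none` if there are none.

A

A → match
B → no match
C → no match
D → no match
E → no match
F → no match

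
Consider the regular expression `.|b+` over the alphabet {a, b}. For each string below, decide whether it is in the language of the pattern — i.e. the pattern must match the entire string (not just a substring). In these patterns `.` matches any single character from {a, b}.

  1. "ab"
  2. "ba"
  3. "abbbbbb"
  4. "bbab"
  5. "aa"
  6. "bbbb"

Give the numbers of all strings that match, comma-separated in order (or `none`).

6

1 → no match
2 → no match
3 → no match
4 → no match
5 → no match
6 → match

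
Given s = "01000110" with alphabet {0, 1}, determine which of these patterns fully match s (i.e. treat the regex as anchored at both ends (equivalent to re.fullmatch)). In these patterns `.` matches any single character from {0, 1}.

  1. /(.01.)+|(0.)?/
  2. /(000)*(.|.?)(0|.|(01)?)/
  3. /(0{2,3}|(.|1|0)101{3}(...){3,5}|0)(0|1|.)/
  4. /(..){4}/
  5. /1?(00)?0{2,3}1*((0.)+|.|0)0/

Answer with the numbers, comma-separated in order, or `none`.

4

1 → no match
2 → no match
3 → no match
4 → match
5 → no match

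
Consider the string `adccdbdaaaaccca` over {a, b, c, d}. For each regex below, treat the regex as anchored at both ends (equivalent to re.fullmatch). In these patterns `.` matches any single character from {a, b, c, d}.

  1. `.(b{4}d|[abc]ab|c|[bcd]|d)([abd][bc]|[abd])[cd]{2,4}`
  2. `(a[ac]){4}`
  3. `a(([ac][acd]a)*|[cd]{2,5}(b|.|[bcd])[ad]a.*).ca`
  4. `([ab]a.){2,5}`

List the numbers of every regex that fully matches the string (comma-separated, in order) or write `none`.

3

1 → no match
2 → no match
3 → match
4 → no match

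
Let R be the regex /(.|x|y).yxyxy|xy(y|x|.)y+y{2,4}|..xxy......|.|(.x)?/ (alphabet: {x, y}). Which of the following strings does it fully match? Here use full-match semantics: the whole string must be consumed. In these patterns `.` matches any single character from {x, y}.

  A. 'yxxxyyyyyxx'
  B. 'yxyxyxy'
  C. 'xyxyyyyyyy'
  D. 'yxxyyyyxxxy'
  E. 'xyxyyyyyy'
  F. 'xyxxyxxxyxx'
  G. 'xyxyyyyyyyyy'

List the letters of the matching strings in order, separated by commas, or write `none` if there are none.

A. 'yxxxyyyyyxx' → match
B. 'yxyxyxy' → match
C. 'xyxyyyyyyy' → match
D. 'yxxyyyyxxxy' → no match
E. 'xyxyyyyyy' → match
F. 'xyxxyxxxyxx' → match
G. 'xyxyyyyyyyyy' → match

A, B, C, E, F, G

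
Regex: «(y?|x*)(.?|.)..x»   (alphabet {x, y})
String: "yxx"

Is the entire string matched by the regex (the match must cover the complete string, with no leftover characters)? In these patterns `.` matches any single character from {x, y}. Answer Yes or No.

Yes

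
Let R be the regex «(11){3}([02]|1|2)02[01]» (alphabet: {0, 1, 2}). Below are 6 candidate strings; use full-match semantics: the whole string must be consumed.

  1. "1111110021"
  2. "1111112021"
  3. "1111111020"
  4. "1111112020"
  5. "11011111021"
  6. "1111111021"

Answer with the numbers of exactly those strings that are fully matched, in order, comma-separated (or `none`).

1. "1111110021" → match
2. "1111112021" → match
3. "1111111020" → match
4. "1111112020" → match
5. "11011111021" → no match
6. "1111111021" → match

1, 2, 3, 4, 6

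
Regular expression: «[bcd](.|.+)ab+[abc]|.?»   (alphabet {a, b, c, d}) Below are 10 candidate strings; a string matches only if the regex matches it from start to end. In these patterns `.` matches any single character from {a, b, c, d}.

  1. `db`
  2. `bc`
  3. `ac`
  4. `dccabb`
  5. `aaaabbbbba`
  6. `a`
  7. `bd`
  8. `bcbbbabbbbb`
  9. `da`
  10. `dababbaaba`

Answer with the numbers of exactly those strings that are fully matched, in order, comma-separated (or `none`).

4, 6, 8, 10

1. `db` → no match
2. `bc` → no match
3. `ac` → no match
4. `dccabb` → match
5. `aaaabbbbba` → no match
6. `a` → match
7. `bd` → no match
8. `bcbbbabbbbb` → match
9. `da` → no match
10. `dababbaaba` → match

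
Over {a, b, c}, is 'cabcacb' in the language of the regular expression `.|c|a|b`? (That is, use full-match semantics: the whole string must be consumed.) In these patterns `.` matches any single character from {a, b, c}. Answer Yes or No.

No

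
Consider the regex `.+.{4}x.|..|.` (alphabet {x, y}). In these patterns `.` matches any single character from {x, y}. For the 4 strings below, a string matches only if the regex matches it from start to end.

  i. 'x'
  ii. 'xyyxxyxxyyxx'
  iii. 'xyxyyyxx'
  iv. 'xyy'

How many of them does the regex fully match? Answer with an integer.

i. 'x' → match
ii. 'xyyxxyxxyyxx' → match
iii. 'xyxyyyxx' → match
iv. 'xyy' → no match
Total matched: 3

3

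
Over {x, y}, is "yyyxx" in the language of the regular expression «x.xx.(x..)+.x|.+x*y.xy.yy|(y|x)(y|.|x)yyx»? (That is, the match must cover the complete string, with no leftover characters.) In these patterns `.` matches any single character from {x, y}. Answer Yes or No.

No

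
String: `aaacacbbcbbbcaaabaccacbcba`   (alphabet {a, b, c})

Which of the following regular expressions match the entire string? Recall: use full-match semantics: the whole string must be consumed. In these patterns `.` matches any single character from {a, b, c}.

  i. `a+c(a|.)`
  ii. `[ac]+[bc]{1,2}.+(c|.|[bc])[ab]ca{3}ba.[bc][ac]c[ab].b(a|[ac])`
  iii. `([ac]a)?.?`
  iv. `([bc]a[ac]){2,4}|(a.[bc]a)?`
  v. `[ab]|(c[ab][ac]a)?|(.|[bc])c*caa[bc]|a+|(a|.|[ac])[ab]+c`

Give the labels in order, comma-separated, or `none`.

i → no match
ii → match
iii → no match
iv → no match
v → no match

ii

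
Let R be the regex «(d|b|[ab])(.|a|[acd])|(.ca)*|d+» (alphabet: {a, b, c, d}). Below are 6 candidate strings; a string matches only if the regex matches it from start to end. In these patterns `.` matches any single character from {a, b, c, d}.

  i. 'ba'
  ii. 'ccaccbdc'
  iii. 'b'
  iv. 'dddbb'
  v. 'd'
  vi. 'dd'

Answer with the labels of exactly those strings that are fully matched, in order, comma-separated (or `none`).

i → match
ii → no match
iii → no match
iv → no match
v → match
vi → match

i, v, vi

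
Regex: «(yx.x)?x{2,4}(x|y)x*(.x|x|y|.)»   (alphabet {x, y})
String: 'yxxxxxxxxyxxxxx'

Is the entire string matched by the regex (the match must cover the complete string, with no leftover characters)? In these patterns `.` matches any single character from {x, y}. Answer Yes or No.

No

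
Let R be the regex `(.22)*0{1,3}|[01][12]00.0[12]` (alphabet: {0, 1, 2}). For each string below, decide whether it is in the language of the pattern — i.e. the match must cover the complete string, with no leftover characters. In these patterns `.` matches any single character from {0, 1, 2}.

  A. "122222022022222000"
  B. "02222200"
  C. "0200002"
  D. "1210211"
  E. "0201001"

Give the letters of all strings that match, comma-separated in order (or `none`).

A, B, C

A → match
B. "02222200" → match
C. "0200002" → match
D. "1210211" → no match
E. "0201001" → no match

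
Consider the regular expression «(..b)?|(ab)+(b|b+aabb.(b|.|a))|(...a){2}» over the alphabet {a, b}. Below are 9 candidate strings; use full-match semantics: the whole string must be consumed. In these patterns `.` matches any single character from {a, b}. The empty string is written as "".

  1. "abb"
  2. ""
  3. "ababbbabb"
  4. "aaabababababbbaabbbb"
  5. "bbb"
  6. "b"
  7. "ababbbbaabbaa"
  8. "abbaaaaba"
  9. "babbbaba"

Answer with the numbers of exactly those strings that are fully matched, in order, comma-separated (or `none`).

1, 2, 5, 7

1. "abb" → match
2. "" → match
3. "ababbbabb" → no match
4 → no match
5. "bbb" → match
6. "b" → no match
7 → match
8. "abbaaaaba" → no match
9. "babbbaba" → no match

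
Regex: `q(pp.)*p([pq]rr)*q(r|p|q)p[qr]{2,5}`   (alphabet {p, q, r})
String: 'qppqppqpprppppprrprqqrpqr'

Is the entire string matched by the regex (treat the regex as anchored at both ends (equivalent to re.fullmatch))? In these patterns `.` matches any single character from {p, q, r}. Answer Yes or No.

No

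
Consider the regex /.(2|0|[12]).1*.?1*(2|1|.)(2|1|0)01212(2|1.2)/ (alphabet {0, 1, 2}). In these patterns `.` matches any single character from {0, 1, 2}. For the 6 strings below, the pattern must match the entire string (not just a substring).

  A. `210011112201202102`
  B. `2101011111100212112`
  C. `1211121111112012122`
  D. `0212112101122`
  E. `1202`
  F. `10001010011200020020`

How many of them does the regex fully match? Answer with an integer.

1

A → no match
B → no match
C → match
D → no match
E → no match
F → no match — must end with `2`
Total matched: 1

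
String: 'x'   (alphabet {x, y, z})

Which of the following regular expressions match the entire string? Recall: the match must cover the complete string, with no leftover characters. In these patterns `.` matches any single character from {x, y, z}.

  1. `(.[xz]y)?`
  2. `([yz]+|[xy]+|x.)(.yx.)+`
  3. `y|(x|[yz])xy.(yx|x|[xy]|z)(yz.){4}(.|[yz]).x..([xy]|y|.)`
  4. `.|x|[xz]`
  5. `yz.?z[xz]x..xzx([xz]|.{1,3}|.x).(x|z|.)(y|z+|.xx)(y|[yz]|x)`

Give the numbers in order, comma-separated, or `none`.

1 → no match
2 → no match
3 → no match
4 → match
5 → no match — must start with 'yz'

4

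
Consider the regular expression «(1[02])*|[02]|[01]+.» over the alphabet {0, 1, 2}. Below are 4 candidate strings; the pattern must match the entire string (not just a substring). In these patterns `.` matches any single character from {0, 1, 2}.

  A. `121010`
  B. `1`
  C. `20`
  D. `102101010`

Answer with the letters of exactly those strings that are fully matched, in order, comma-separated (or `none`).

A → match
B → no match
C → no match
D → no match

A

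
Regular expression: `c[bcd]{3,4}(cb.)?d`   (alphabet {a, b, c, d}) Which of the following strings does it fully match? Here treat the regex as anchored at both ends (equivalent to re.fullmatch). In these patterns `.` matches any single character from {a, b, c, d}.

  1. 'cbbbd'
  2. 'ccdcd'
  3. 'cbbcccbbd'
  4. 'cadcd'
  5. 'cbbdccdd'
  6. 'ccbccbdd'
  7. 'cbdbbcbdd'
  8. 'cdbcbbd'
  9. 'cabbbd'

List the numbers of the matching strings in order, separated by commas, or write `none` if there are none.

1 → match
2 → match
3 → match
4 → no match
5 → no match
6 → match
7 → match
8 → no match
9 → no match

1, 2, 3, 6, 7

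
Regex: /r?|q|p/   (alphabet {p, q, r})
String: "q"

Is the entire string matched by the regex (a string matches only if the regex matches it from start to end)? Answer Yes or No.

Yes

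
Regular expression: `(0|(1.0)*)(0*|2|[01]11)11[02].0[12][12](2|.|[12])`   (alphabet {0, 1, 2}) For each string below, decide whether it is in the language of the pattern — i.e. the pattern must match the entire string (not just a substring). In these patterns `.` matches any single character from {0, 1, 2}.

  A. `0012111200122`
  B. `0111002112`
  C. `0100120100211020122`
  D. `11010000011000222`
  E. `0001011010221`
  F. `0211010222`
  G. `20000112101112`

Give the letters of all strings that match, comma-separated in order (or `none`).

D, F

A → no match
B → no match
C → no match
D → match
E → no match
F → match
G → no match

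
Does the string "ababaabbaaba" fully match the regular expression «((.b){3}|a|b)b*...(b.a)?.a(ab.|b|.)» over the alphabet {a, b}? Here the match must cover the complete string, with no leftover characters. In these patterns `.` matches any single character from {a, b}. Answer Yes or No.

No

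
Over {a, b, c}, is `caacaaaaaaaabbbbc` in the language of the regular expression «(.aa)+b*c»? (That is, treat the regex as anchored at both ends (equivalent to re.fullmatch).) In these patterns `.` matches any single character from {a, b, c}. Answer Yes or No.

Yes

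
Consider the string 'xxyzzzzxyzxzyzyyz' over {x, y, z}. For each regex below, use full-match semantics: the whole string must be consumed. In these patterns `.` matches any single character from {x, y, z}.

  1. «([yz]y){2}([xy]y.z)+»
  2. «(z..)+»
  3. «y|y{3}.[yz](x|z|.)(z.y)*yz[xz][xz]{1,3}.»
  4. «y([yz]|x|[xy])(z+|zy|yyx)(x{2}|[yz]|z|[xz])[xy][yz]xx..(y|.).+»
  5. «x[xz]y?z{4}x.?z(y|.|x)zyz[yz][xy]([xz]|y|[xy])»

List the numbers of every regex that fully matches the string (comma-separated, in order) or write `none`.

1 → no match
2 → no match — must start with 'z'
3 → no match — must start with 'y'
4 → no match — must start with 'y'
5 → match

5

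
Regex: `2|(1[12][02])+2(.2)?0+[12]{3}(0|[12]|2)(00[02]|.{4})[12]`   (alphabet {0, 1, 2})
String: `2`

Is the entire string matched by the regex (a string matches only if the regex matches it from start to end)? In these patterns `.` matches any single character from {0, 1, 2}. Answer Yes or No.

Yes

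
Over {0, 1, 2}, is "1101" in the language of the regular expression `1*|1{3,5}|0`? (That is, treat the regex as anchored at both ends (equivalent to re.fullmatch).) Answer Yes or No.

No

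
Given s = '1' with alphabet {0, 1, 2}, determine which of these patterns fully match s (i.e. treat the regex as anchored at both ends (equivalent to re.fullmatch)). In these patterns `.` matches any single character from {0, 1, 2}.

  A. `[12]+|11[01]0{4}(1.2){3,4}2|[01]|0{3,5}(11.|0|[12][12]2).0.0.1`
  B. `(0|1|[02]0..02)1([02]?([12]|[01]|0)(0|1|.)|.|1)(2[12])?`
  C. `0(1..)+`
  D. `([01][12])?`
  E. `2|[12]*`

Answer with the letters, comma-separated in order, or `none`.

A → match
B → no match
C → no match — must start with '01'
D → no match
E → match

A, E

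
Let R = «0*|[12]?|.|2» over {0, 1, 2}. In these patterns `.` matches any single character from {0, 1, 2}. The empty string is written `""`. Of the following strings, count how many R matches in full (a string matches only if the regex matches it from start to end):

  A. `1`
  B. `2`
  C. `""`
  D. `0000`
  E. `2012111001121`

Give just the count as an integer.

4

A → match
B → match
C → match
D → match
E → no match
Total matched: 4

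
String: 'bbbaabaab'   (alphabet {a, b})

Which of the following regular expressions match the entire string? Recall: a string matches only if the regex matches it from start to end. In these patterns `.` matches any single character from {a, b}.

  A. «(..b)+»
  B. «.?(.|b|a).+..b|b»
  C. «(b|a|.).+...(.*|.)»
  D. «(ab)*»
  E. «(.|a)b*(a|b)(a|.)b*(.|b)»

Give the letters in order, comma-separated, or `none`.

A, B, C

A → match
B → match
C → match
D → no match
E → no match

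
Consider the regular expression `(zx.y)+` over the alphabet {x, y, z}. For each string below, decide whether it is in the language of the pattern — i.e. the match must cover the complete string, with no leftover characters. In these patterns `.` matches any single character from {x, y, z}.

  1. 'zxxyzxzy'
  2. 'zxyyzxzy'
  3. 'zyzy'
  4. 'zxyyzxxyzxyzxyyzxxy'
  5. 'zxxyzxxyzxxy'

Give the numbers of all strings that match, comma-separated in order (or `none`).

1, 2, 5

1 → match
2 → match
3 → no match — must start with 'zx'
4 → no match
5 → match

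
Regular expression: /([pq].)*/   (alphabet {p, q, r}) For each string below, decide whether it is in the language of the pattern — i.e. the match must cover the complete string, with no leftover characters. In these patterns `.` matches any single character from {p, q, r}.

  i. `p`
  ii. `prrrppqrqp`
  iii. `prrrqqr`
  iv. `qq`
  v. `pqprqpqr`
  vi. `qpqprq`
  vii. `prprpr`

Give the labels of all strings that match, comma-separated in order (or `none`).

iv, v, vii

i → no match
ii → no match
iii → no match
iv → match
v → match
vi → no match
vii → match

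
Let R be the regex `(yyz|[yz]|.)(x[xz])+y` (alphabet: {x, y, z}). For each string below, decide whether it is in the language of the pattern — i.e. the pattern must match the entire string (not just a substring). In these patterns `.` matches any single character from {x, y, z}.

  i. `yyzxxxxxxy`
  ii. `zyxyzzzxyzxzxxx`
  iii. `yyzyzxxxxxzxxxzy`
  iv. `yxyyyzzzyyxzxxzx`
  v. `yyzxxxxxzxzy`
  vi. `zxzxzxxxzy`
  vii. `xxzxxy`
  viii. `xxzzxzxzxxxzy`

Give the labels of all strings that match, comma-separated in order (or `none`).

i, v, vi, vii

i → match
ii → no match — must end with `y`
iii → no match
iv → no match — must end with `y`
v → match
vi → match
vii → match
viii → no match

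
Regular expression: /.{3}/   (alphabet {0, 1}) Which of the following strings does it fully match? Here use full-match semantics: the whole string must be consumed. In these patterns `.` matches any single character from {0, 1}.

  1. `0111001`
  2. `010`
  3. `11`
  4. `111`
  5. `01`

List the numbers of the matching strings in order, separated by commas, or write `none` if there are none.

1 → no match
2 → match
3 → no match
4 → match
5 → no match

2, 4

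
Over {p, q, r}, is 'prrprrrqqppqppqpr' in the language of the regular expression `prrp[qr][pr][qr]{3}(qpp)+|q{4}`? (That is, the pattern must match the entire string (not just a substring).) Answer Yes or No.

No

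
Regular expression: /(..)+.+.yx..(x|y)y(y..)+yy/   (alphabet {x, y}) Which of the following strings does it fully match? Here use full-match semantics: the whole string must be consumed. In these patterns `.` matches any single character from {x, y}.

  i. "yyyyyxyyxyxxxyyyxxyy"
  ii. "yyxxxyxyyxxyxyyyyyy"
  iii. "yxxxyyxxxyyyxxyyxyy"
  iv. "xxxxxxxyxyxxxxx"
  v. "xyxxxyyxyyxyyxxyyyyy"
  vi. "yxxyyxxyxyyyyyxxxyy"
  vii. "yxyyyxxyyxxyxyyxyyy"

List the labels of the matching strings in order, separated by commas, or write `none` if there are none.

i → match
ii → match
iii → match
iv → no match — must end with "yy"
v → match
vi → no match
vii → match

i, ii, iii, v, vii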